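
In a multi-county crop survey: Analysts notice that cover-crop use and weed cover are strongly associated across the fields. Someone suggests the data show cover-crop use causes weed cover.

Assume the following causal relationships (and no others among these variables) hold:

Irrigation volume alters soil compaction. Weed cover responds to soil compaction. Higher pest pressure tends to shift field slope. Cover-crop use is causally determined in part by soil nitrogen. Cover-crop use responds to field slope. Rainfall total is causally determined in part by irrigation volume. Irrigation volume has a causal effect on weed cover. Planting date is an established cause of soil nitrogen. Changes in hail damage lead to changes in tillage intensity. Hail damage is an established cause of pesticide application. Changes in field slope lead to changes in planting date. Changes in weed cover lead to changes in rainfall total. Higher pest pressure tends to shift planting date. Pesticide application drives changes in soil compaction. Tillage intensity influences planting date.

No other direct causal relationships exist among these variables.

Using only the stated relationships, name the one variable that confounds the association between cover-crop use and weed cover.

hail damage

Hail damage has a causal path to cover-crop use (hail damage → tillage intensity → planting date → soil nitrogen → cover-crop use) and a separate causal path to weed cover (hail damage → pesticide application → soil compaction → weed cover), so it is a common cause of both.
No stated relationship gives cover-crop use a causal route to weed cover, so the correlation is explained by the shared upstream cause rather than a direct effect.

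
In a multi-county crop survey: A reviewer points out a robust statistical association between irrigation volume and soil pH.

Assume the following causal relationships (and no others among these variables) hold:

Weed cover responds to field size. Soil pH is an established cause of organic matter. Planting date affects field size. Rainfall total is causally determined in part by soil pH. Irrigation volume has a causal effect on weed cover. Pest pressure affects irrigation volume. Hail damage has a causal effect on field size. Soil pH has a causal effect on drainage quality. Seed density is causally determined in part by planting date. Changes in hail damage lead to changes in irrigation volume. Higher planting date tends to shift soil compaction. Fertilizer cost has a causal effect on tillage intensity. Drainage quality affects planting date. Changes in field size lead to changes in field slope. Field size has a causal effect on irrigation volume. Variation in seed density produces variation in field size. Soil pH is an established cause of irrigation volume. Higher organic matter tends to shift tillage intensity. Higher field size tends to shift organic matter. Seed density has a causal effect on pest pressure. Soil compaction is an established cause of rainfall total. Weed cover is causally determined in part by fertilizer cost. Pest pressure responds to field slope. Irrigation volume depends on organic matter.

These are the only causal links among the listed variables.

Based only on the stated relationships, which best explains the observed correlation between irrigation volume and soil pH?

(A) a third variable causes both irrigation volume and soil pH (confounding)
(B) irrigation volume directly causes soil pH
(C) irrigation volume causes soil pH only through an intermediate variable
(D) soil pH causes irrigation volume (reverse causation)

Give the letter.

D

The stated link runs soil pH → irrigation volume; irrigation volume has no causal path to soil pH. No variable causes both, so confounding is ruled out. The correlation reflects reverse causation.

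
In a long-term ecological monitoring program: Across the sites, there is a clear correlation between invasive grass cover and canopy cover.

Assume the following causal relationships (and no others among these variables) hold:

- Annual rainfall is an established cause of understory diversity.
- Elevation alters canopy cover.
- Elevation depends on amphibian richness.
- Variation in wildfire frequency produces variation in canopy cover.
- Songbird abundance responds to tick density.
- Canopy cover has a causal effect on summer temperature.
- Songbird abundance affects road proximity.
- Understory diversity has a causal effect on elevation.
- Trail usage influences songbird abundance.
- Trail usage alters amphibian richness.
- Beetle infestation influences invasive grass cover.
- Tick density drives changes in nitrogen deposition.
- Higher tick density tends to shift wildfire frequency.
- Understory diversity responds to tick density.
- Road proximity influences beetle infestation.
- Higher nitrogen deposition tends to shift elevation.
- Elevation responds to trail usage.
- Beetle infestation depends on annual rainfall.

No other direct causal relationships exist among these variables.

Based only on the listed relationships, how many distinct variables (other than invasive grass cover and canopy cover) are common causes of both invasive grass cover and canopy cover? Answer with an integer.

3

The common causes are: annual rainfall (to invasive grass cover via annual rainfall → beetle infestation → invasive grass cover; to canopy cover via annual rainfall → understory diversity → elevation → canopy cover); tick density (to invasive grass cover via tick density → songbird abundance → road proximity → beetle infestation → invasive grass cover; to canopy cover via tick density → wildfire frequency → canopy cover); trail usage (to invasive grass cover via trail usage → songbird abundance → road proximity → beetle infestation → invasive grass cover; to canopy cover via trail usage → elevation → canopy cover).
Every other variable lacks a causal path to at least one of invasive grass cover and canopy cover.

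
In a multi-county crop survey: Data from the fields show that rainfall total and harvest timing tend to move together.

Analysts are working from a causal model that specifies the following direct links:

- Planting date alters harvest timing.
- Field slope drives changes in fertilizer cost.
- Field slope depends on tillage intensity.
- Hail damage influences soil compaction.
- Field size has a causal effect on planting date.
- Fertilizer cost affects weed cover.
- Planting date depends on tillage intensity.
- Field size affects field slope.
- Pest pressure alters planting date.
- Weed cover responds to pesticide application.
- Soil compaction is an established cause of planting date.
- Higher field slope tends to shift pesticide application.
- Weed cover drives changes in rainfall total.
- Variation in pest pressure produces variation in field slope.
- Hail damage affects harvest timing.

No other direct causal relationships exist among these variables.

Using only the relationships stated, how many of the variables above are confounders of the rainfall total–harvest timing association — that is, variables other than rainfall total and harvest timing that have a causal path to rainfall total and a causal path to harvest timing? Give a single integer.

3

The common causes are: field size (to rainfall total via field size → field slope → fertilizer cost → weed cover → rainfall total; to harvest timing via field size → planting date → harvest timing); pest pressure (to rainfall total via pest pressure → field slope → fertilizer cost → weed cover → rainfall total; to harvest timing via pest pressure → planting date → harvest timing); tillage intensity (to rainfall total via tillage intensity → field slope → fertilizer cost → weed cover → rainfall total; to harvest timing via tillage intensity → planting date → harvest timing).
Every other variable lacks a causal path to at least one of rainfall total and harvest timing.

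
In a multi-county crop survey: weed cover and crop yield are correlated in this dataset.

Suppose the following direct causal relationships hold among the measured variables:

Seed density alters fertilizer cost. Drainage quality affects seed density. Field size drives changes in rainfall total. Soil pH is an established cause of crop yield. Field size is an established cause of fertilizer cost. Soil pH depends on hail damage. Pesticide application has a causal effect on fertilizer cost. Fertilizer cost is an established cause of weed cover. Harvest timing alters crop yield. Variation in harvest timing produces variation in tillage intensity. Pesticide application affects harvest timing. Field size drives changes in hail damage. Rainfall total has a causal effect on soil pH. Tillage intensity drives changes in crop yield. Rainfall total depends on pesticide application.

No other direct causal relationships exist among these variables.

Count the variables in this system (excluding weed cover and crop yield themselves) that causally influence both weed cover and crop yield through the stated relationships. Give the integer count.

2

The common causes are: field size (to weed cover via field size → fertilizer cost → weed cover; to crop yield via field size → rainfall total → soil pH → crop yield); pesticide application (to weed cover via pesticide application → fertilizer cost → weed cover; to crop yield via pesticide application → harvest timing → crop yield).
Every other variable lacks a causal path to at least one of weed cover and crop yield.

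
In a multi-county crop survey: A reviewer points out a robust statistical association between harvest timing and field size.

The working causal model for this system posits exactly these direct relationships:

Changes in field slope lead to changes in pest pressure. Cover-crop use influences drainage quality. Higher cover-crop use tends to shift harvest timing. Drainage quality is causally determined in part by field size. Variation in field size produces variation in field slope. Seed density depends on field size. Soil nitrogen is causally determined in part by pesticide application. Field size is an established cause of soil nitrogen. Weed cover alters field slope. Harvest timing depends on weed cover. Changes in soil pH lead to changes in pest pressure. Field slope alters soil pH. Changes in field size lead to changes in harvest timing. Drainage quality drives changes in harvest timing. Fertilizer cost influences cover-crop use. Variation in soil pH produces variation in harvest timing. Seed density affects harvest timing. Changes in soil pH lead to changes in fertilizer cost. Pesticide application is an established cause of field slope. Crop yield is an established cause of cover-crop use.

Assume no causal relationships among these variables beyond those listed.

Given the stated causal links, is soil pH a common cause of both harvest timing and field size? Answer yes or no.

no

Soil pH has no stated causal path to field size. A confounder must cause both variables, so soil pH does not qualify.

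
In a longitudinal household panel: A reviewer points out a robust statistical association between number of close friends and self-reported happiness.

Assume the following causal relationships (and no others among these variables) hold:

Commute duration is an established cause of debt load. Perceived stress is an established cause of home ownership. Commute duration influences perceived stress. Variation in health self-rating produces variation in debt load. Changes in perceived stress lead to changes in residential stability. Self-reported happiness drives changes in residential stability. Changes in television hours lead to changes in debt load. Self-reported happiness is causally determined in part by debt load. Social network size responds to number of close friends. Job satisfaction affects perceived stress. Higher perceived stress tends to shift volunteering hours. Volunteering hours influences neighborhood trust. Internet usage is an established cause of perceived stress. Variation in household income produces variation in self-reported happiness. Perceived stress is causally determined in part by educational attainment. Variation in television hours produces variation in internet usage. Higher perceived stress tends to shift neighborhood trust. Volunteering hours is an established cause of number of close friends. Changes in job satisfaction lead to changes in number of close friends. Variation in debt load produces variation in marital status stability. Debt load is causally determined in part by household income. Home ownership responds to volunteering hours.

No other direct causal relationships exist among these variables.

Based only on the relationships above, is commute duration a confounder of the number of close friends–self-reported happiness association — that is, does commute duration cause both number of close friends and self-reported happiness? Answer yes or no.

yes

Commute duration has a causal path to number of close friends (commute duration → perceived stress → volunteering hours → number of close friends) and to self-reported happiness (commute duration → debt load → self-reported happiness), so it is a common cause of both — a confounder.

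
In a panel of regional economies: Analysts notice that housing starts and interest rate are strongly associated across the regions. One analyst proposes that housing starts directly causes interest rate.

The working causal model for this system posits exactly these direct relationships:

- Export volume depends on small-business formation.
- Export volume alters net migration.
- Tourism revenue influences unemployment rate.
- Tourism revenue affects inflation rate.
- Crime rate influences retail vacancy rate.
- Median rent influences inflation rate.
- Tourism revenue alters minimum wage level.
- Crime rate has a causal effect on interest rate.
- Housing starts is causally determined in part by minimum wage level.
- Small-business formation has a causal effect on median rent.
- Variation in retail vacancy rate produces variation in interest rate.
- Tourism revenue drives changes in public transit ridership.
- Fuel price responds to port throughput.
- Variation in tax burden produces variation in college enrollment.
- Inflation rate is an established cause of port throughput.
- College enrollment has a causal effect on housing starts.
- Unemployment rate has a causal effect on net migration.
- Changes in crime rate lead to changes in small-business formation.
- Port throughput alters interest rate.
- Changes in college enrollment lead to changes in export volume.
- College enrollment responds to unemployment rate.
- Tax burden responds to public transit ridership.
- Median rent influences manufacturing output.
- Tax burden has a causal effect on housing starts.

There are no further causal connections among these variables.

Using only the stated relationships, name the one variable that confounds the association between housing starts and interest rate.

Tourism revenue has a causal path to housing starts (tourism revenue → minimum wage level → housing starts) and a separate causal path to interest rate (tourism revenue → inflation rate → port throughput → interest rate), so it is a common cause of both.
No stated relationship gives housing starts a causal route to interest rate, so the correlation is explained by the shared upstream cause rather than a direct effect.

tourism revenue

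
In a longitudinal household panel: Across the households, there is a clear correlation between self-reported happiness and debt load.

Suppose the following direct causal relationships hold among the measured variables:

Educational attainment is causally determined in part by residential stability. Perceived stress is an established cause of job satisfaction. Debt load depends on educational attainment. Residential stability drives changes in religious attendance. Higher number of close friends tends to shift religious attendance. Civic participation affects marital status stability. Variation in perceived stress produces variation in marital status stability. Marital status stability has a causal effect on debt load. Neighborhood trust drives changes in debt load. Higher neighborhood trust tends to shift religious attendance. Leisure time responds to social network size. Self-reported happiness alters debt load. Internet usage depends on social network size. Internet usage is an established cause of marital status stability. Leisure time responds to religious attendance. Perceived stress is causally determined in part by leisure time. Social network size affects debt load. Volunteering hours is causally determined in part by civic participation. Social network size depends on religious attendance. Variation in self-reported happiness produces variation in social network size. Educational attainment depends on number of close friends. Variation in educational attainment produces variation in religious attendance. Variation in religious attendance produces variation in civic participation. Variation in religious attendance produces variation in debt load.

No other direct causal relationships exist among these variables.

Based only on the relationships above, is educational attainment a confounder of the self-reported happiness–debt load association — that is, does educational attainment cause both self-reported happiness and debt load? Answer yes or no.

no

Educational attainment has no stated causal path to self-reported happiness. A confounder must cause both variables, so educational attainment does not qualify.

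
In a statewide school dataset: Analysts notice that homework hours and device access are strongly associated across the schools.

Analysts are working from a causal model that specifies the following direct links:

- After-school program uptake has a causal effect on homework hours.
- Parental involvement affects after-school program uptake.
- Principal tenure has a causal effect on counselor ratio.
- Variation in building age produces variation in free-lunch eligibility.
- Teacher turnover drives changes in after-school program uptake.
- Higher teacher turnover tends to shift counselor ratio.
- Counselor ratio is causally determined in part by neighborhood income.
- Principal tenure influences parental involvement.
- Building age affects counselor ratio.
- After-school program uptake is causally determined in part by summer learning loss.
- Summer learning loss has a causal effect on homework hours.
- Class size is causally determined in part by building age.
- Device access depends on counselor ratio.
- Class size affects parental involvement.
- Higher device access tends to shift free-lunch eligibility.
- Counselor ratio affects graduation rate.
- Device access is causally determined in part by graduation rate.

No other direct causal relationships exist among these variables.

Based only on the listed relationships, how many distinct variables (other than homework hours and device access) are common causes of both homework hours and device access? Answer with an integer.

3

The common causes are: building age (to homework hours via building age → class size → parental involvement → after-school program uptake → homework hours; to device access via building age → counselor ratio → device access); principal tenure (to homework hours via principal tenure → parental involvement → after-school program uptake → homework hours; to device access via principal tenure → counselor ratio → device access); teacher turnover (to homework hours via teacher turnover → after-school program uptake → homework hours; to device access via teacher turnover → counselor ratio → device access).
Every other variable lacks a causal path to at least one of homework hours and device access.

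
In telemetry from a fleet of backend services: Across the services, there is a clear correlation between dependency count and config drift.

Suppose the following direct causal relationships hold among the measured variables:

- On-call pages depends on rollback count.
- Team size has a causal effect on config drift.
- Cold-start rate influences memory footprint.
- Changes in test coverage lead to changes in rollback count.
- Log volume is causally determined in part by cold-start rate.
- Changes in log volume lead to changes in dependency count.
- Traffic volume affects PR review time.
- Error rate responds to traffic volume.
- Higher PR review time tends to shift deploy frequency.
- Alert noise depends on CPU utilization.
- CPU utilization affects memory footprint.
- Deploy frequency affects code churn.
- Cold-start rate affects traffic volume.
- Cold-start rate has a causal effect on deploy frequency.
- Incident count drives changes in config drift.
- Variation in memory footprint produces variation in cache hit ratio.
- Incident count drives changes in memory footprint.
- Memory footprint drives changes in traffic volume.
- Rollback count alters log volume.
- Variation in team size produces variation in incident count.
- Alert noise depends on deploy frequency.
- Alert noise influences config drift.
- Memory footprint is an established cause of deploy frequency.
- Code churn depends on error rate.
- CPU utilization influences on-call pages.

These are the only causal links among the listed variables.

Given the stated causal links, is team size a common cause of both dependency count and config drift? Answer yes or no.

no

Team size has no stated causal path to dependency count. A confounder must cause both variables, so team size does not qualify.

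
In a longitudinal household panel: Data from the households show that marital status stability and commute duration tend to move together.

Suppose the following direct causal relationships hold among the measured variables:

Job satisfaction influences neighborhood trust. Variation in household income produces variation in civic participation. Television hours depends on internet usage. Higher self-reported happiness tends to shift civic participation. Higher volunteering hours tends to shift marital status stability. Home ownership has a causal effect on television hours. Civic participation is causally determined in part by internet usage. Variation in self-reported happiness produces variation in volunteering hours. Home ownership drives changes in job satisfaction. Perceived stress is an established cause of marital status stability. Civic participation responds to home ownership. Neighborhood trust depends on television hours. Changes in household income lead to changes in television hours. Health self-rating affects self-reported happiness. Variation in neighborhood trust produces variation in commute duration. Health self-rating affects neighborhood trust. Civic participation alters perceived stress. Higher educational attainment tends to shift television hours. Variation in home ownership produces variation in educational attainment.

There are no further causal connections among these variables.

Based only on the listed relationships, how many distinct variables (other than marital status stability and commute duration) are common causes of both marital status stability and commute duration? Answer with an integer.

The common causes are: health self-rating (to marital status stability via health self-rating → self-reported happiness → volunteering hours → marital status stability; to commute duration via health self-rating → neighborhood trust → commute duration); home ownership (to marital status stability via home ownership → civic participation → perceived stress → marital status stability; to commute duration via home ownership → job satisfaction → neighborhood trust → commute duration); household income (to marital status stability via household income → civic participation → perceived stress → marital status stability; to commute duration via household income → television hours → neighborhood trust → commute duration); internet usage (to marital status stability via internet usage → civic participation → perceived stress → marital status stability; to commute duration via internet usage → television hours → neighborhood trust → commute duration).
Every other variable lacks a causal path to at least one of marital status stability and commute duration.

4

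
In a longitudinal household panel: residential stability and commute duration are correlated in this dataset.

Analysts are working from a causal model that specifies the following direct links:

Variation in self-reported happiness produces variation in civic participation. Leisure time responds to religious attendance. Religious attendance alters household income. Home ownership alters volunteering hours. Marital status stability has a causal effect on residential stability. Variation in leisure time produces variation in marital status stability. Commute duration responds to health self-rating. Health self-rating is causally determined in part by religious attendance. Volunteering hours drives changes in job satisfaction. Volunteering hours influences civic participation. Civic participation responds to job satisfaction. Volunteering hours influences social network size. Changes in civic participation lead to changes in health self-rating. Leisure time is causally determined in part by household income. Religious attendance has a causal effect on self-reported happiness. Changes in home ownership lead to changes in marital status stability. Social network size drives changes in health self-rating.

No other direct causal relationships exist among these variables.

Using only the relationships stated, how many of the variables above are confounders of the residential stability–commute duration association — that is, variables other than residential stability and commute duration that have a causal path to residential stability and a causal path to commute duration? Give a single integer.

The common causes are: home ownership (to residential stability via home ownership → marital status stability → residential stability; to commute duration via home ownership → volunteering hours → civic participation → health self-rating → commute duration); religious attendance (to residential stability via religious attendance → leisure time → marital status stability → residential stability; to commute duration via religious attendance → health self-rating → commute duration).
Every other variable lacks a causal path to at least one of residential stability and commute duration.

2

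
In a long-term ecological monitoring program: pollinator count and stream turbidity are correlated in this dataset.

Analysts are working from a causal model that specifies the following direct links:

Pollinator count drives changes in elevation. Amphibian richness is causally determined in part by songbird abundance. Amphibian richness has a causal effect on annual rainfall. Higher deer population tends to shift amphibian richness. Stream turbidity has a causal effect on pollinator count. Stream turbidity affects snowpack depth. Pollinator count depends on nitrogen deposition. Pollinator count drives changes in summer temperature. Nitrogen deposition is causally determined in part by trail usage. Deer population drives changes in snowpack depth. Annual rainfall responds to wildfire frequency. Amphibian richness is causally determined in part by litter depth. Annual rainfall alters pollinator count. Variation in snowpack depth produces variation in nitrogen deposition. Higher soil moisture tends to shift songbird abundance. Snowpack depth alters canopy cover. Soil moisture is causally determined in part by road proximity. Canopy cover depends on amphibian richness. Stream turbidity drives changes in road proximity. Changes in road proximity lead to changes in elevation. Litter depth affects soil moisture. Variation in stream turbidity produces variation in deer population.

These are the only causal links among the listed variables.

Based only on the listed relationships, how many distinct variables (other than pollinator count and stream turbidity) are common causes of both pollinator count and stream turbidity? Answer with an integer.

No listed variable has a causal path to both pollinator count and stream turbidity, so there are no common causes.

0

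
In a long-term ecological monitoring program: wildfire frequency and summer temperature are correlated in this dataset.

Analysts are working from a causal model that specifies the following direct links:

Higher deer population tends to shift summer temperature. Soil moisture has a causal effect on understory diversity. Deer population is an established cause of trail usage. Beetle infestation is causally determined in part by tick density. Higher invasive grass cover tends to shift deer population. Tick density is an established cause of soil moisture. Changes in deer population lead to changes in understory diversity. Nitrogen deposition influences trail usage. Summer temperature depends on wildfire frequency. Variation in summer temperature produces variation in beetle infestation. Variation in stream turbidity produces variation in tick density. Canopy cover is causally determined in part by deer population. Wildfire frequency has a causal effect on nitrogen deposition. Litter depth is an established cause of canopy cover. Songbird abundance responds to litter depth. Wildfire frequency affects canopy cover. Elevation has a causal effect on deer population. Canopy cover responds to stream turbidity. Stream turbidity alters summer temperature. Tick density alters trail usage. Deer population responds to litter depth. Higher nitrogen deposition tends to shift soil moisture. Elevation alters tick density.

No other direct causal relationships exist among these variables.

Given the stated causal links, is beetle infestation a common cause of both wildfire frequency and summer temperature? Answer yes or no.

no

Beetle infestation has no stated causal path to either wildfire frequency or summer temperature. A confounder must cause both variables, so beetle infestation does not qualify.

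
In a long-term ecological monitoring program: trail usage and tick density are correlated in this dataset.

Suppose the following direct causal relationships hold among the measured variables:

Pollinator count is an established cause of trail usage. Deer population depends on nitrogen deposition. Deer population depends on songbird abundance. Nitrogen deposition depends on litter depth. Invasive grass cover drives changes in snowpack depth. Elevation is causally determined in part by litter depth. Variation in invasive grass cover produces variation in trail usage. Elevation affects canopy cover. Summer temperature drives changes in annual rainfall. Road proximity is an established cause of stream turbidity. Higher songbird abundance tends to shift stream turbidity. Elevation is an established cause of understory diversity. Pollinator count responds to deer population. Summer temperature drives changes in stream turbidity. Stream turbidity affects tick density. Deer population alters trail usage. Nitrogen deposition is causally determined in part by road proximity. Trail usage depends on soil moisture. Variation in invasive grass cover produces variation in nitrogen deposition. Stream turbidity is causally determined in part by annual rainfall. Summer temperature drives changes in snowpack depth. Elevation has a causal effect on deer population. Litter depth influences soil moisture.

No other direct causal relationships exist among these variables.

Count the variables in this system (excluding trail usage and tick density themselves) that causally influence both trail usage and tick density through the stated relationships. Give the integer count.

The common causes are: road proximity (to trail usage via road proximity → nitrogen deposition → deer population → trail usage; to tick density via road proximity → stream turbidity → tick density); songbird abundance (to trail usage via songbird abundance → deer population → trail usage; to tick density via songbird abundance → stream turbidity → tick density).
Every other variable lacks a causal path to at least one of trail usage and tick density.

2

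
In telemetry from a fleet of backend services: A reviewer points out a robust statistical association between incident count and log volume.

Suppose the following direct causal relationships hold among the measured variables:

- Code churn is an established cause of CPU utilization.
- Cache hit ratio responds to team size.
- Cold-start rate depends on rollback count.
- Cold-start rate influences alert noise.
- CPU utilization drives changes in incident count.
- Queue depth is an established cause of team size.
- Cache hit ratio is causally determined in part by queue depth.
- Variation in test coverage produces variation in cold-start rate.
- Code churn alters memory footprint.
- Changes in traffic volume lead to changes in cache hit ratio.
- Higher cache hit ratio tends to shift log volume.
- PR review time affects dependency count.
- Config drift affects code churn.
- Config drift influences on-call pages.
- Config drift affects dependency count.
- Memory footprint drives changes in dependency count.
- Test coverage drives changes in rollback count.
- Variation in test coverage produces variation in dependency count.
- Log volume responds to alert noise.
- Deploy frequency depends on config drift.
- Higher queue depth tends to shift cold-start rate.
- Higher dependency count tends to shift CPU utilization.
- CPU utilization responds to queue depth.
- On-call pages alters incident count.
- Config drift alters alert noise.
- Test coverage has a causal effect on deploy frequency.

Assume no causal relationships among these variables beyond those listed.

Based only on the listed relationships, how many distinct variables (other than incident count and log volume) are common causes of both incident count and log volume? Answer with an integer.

3

The common causes are: config drift (to incident count via config drift → on-call pages → incident count; to log volume via config drift → alert noise → log volume); queue depth (to incident count via queue depth → CPU utilization → incident count; to log volume via queue depth → cache hit ratio → log volume); test coverage (to incident count via test coverage → dependency count → CPU utilization → incident count; to log volume via test coverage → cold-start rate → alert noise → log volume).
Every other variable lacks a causal path to at least one of incident count and log volume.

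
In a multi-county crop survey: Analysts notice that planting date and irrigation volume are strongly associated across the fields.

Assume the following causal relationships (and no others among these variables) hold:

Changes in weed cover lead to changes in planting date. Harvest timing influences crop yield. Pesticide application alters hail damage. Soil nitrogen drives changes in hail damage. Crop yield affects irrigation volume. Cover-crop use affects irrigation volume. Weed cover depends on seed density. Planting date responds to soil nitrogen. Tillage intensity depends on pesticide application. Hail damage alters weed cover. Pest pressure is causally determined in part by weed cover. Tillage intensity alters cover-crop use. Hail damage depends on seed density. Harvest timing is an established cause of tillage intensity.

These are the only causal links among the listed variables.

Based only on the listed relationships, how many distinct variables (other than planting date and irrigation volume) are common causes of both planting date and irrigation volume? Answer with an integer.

1

The common causes are: pesticide application (to planting date via pesticide application → hail damage → weed cover → planting date; to irrigation volume via pesticide application → tillage intensity → cover-crop use → irrigation volume).
Every other variable lacks a causal path to at least one of planting date and irrigation volume.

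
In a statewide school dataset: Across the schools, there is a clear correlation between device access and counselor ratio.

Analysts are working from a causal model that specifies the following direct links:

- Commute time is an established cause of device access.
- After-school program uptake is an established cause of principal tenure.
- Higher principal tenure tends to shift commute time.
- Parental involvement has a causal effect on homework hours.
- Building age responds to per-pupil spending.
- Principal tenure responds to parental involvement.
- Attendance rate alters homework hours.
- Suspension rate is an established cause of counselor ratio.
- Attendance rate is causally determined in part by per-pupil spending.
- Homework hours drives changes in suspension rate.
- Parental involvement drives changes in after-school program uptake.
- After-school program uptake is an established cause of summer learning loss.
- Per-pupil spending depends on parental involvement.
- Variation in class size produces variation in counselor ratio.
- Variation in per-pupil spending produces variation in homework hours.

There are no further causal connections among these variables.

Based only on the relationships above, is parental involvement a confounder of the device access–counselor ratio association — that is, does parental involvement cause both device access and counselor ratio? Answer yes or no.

Parental involvement has a causal path to device access (parental involvement → principal tenure → commute time → device access) and to counselor ratio (parental involvement → homework hours → suspension rate → counselor ratio), so it is a common cause of both — a confounder.

yes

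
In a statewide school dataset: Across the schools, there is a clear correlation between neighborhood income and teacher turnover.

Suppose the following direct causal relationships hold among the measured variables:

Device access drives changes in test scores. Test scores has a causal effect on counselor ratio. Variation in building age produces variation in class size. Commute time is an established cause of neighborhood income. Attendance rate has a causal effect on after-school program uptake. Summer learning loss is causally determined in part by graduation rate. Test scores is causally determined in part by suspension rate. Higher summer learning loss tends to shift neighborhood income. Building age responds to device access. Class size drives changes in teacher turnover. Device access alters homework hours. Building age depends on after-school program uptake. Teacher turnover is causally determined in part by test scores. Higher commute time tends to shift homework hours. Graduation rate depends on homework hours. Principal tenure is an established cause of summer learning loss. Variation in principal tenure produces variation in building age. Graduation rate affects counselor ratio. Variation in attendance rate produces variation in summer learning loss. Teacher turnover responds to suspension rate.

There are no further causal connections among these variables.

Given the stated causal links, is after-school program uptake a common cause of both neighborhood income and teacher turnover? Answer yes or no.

After-school program uptake has no stated causal path to neighborhood income. A confounder must cause both variables, so after-school program uptake does not qualify.

no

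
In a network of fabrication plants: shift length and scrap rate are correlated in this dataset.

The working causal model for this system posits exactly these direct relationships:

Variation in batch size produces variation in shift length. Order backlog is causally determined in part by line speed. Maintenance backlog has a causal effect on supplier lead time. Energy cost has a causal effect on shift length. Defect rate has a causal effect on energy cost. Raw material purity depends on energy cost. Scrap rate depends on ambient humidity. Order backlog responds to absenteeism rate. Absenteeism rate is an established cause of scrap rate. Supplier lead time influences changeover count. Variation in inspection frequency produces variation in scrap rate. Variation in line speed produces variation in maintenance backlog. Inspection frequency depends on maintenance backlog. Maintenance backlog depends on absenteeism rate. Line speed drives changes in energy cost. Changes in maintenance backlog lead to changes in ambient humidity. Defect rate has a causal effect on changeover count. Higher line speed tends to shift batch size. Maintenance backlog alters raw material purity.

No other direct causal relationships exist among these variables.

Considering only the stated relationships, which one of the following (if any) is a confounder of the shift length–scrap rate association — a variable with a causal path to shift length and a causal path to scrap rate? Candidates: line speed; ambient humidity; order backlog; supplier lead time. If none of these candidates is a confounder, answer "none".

line speed

Line speed causes shift length (line speed → batch size → shift length) and also causes scrap rate (line speed → maintenance backlog → ambient humidity → scrap rate); it is a common cause of both.
Each of the other candidates lacks a causal path to at least one of shift length and scrap rate, so they do not confound the relationship.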